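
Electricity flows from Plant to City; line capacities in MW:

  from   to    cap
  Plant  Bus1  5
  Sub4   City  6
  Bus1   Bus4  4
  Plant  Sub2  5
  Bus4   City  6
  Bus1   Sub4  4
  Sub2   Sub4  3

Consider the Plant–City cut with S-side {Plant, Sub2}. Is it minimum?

Yes — it is a minimum cut (capacity 8).

Given cut capacity: 5 + 3 = 8.
Augment Plant→Bus1→Sub4→City: bottleneck 4, flow now 4.
Augment Plant→Bus1→Bus4→City: bottleneck 1, flow now 5.
Augment Plant→Sub2→Sub4→City: bottleneck 2, flow now 7.
Augment Plant→Sub2→Sub4→Bus1→Bus4→City: bottleneck 1, flow now 8. (uses reverse residual edge)
No augmenting path remains; maximum flow = 8.
Cut capacity 8 equals the max flow, so it is a minimum cut.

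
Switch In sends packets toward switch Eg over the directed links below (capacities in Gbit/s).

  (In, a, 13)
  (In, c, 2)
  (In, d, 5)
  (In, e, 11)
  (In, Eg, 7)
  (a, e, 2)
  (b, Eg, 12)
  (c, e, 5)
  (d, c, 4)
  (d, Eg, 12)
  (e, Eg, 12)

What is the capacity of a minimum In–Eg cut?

24

Augment In→Eg: bottleneck 7, flow now 7.
Augment In→d→Eg: bottleneck 5, flow now 12.
Augment In→e→Eg: bottleneck 11, flow now 23.
Augment In→a→e→Eg: bottleneck 1, flow now 24.
No augmenting path remains; maximum flow = 24.
By max-flow min-cut, the minimum cut capacity equals the max flow.
In the residual graph, reachable from In: {In, a, c, e}.
Min-cut edges: In→d (5), In→Eg (7), e→Eg (12); capacity 5 + 7 + 12 = 24.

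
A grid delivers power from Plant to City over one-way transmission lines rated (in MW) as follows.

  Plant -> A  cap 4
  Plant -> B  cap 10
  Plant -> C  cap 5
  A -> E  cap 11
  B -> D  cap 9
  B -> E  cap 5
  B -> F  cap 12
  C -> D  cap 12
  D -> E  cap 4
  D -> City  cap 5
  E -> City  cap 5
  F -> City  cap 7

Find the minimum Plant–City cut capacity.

17

Augment Plant→A→E→City: bottleneck 4, flow now 4.
Augment Plant→B→D→City: bottleneck 5, flow now 9.
Augment Plant→B→E→City: bottleneck 1, flow now 10.
Augment Plant→B→F→City: bottleneck 4, flow now 14.
Augment Plant→C→D→B→F→City: bottleneck 3, flow now 17. (uses reverse residual edge)
No augmenting path remains; maximum flow = 17.
By max-flow min-cut, the minimum cut capacity equals the max flow.
In the residual graph, reachable from Plant: {Plant, A, B, C, D, E, F}.
Min-cut edges: D→City (5), E→City (5), F→City (7); capacity 5 + 5 + 7 = 17.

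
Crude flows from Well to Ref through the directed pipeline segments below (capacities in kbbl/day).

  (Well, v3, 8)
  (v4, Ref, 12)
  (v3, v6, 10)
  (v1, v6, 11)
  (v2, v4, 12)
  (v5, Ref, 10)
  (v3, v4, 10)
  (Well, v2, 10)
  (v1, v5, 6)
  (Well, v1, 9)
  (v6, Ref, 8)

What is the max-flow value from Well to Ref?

26

Augment Well→v1→v5→Ref: bottleneck 6, flow now 6.
Augment Well→v1→v6→Ref: bottleneck 3, flow now 9.
Augment Well→v2→v4→Ref: bottleneck 10, flow now 19.
Augment Well→v3→v4→Ref: bottleneck 2, flow now 21.
Augment Well→v3→v6→Ref: bottleneck 5, flow now 26.
No augmenting path remains; maximum flow = 26.
In the residual graph, reachable from Well: {Well, v1, v2, v3, v4, v6}.
Min-cut edges: v1→v5 (6), v4→Ref (12), v6→Ref (8); capacity 6 + 12 + 8 = 26.
This cut is saturated, so no flow can exceed 26.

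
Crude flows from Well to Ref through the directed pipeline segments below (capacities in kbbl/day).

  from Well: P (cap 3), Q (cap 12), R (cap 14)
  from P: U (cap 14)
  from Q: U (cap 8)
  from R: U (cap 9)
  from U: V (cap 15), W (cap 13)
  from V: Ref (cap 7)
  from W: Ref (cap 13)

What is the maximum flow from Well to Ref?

20

Augment Well→P→U→V→Ref: bottleneck 3, flow now 3.
Augment Well→Q→U→V→Ref: bottleneck 4, flow now 7.
Augment Well→Q→U→W→Ref: bottleneck 4, flow now 11.
Augment Well→R→U→W→Ref: bottleneck 9, flow now 20.
No augmenting path remains; maximum flow = 20.
In the residual graph, reachable from Well: {Well, Q, R}.
Min-cut edges: Well→P (3), Q→U (8), R→U (9); capacity 3 + 8 + 9 = 20.
This cut is saturated, so no flow can exceed 20.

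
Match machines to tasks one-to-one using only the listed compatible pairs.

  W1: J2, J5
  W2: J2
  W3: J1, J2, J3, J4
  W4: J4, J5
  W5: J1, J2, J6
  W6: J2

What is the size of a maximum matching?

Unit-capacity flow: source→left, listed edges, right→sink; max matching = max flow.
Augmenting path W1→J2 (+1); matched 1.
Augmenting path W3→J1 (+1); matched 2.
Augmenting path W4→J4 (+1); matched 3.
Augmenting path W5→J6 (+1); matched 4.
Augmenting path W2→J2→W1→J5 (+1); matched 5.
No augmenting path remains; maximum matching = 5.
König certificate: {W1, W3, W4, W5, J2} is a vertex cover of size 5 (every listed pair touches it), so no matching can be larger.

5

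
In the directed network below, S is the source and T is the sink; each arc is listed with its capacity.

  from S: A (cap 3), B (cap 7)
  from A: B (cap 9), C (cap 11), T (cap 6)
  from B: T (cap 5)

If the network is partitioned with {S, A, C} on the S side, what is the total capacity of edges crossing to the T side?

Edges leaving {S, A, C}: S→B (7), A→B (9), A→T (6).
Cut capacity = 7 + 9 + 6 = 22.

22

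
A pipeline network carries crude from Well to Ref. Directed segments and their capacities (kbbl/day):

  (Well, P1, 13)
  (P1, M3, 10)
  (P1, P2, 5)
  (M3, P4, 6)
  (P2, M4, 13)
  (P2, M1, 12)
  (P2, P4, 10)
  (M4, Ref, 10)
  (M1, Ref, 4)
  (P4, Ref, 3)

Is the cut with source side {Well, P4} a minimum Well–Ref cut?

Given cut capacity: 13 + 3 = 16.
Augment Well→P1→M3→P4→Ref: bottleneck 3, flow now 3.
Augment Well→P1→P2→M4→Ref: bottleneck 5, flow now 8.
No augmenting path remains; maximum flow = 8.
In the residual graph, reachable from Well: {Well, P1, M3, P4}.
Min-cut edges: P1→P2 (5), P4→Ref (3); capacity 5 + 3 = 8.
Cut capacity 16 exceeds the max flow 8, so it is not minimum.

No — its capacity is 16, but the minimum cut has capacity 8.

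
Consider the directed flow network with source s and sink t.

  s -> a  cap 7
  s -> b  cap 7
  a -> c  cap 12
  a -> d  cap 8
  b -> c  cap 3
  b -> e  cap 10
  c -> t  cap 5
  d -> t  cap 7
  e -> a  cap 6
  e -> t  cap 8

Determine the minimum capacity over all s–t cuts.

14

Augment s→a→c→t: bottleneck 5, flow now 5.
Augment s→a→d→t: bottleneck 2, flow now 7.
Augment s→b→e→t: bottleneck 7, flow now 14.
No augmenting path remains; maximum flow = 14.
By max-flow min-cut, the minimum cut capacity equals the max flow.
In the residual graph, reachable from s: {s}.
Min-cut edges: s→a (7), s→b (7); capacity 7 + 7 = 14.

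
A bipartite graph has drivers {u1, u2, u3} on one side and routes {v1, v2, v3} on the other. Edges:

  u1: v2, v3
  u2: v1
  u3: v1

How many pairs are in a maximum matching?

Unit-capacity flow: source→left, listed edges, right→sink; max matching = max flow.
Augmenting path u1→v2 (+1); matched 1.
Augmenting path u2→v1 (+1); matched 2.
No augmenting path remains; maximum matching = 2.
König certificate: {u1, v1} is a vertex cover of size 2 (every listed pair touches it), so no matching can be larger.

2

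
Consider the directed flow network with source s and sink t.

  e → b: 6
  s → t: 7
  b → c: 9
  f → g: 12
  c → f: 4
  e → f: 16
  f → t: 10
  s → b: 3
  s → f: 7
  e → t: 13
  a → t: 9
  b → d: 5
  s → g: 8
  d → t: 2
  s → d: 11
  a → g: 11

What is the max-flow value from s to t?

Augment s→t: bottleneck 7, flow now 7.
Augment s→d→t: bottleneck 2, flow now 9.
Augment s→f→t: bottleneck 7, flow now 16.
Augment s→b→c→f→t: bottleneck 3, flow now 19.
No augmenting path remains; maximum flow = 19.
In the residual graph, reachable from s: {s, d, g}.
Min-cut edges: s→b (3), s→f (7), s→t (7), d→t (2); capacity 3 + 7 + 7 + 2 = 19.
This cut is saturated, so no flow can exceed 19.

19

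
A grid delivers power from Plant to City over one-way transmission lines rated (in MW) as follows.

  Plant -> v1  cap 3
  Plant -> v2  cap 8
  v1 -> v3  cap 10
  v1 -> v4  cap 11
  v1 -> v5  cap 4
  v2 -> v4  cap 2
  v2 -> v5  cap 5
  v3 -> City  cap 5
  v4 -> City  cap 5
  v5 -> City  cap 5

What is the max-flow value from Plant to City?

Augment Plant→v1→v3→City: bottleneck 3, flow now 3.
Augment Plant→v2→v4→City: bottleneck 2, flow now 5.
Augment Plant→v2→v5→City: bottleneck 5, flow now 10.
No augmenting path remains; maximum flow = 10.
In the residual graph, reachable from Plant: {Plant, v2}.
Min-cut edges: Plant→v1 (3), v2→v4 (2), v2→v5 (5); capacity 3 + 2 + 5 = 10.
This cut is saturated, so no flow can exceed 10.

10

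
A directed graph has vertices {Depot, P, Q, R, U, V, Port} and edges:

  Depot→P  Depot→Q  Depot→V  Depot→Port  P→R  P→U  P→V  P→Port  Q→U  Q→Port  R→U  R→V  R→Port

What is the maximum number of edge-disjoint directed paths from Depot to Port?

3

Assign every edge capacity 1; by Menger, the answer equals the max flow.
Path Depot→Port (+1); total 1.
Path Depot→P→Port (+1); total 2.
Path Depot→Q→Port (+1); total 3.
No residual Depot→Port path; max flow = 3.
Certifying cut of size 3: {Depot→P, Depot→Port, Depot→Q}.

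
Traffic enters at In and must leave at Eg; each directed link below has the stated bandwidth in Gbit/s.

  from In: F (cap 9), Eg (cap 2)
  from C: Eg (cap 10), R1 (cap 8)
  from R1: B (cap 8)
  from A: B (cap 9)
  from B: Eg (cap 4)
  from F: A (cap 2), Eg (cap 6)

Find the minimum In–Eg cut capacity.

10

Augment In→Eg: bottleneck 2, flow now 2.
Augment In→F→Eg: bottleneck 6, flow now 8.
Augment In→F→A→B→Eg: bottleneck 2, flow now 10.
No augmenting path remains; maximum flow = 10.
By max-flow min-cut, the minimum cut capacity equals the max flow.
In the residual graph, reachable from In: {In, F}.
Min-cut edges: In→Eg (2), F→A (2), F→Eg (6); capacity 2 + 2 + 6 = 10.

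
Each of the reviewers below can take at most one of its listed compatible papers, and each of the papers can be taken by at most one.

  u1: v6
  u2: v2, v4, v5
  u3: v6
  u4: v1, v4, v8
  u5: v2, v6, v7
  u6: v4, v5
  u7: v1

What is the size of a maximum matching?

Unit-capacity flow: source→left, listed edges, right→sink; max matching = max flow.
Augmenting path u1→v6 (+1); matched 1.
Augmenting path u2→v2 (+1); matched 2.
Augmenting path u4→v1 (+1); matched 3.
Augmenting path u5→v7 (+1); matched 4.
Augmenting path u6→v4 (+1); matched 5.
Augmenting path u7→v1→u4→v8 (+1); matched 6.
No augmenting path remains; maximum matching = 6.
König certificate: {u2, u4, u5, u6, u7, v6} is a vertex cover of size 6 (every listed pair touches it), so no matching can be larger.

6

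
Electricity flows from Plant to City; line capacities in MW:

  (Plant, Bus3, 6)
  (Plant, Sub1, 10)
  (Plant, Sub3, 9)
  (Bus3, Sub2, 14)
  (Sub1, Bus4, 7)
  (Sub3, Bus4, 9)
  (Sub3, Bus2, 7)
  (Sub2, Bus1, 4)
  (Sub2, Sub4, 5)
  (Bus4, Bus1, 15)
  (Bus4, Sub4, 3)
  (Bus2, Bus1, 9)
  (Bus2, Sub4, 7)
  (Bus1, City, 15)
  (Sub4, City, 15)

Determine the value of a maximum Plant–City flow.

22

Augment Plant→Bus3→Sub2→Bus1→City: bottleneck 4, flow now 4.
Augment Plant→Bus3→Sub2→Sub4→City: bottleneck 2, flow now 6.
Augment Plant→Sub1→Bus4→Bus1→City: bottleneck 7, flow now 13.
Augment Plant→Sub3→Bus4→Bus1→City: bottleneck 4, flow now 17.
Augment Plant→Sub3→Bus4→Sub4→City: bottleneck 3, flow now 20.
Augment Plant→Sub3→Bus2→Sub4→City: bottleneck 2, flow now 22.
No augmenting path remains; maximum flow = 22.
In the residual graph, reachable from Plant: {Plant, Sub1}.
Min-cut edges: Plant→Bus3 (6), Plant→Sub3 (9), Sub1→Bus4 (7); capacity 6 + 9 + 7 = 22.
This cut is saturated, so no flow can exceed 22.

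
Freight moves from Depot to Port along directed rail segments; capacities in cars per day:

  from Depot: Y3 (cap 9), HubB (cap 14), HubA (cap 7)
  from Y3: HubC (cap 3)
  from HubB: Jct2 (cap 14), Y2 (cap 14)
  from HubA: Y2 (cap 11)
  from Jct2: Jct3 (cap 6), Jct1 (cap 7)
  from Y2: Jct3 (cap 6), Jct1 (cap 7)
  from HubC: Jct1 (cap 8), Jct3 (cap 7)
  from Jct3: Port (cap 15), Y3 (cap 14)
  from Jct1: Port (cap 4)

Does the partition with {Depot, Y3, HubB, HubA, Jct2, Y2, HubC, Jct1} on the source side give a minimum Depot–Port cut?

No — its capacity is 23, but the minimum cut has capacity 19.

Given cut capacity: 6 + 6 + 7 + 4 = 23.
Augment Depot→Y3→HubC→Jct3→Port: bottleneck 3, flow now 3.
Augment Depot→HubB→Jct2→Jct3→Port: bottleneck 6, flow now 9.
Augment Depot→HubB→Jct2→Jct1→Port: bottleneck 4, flow now 13.
Augment Depot→HubB→Y2→Jct3→Port: bottleneck 4, flow now 17.
Augment Depot→HubA→Y2→Jct3→Port: bottleneck 2, flow now 19.
No augmenting path remains; maximum flow = 19.
In the residual graph, reachable from Depot: {Depot, Y3, HubB, HubA, Jct2, Y2, Jct1}.
Min-cut edges: Y3→HubC (3), Jct2→Jct3 (6), Y2→Jct3 (6), Jct1→Port (4); capacity 3 + 6 + 6 + 4 = 19.
Cut capacity 23 exceeds the max flow 19, so it is not minimum.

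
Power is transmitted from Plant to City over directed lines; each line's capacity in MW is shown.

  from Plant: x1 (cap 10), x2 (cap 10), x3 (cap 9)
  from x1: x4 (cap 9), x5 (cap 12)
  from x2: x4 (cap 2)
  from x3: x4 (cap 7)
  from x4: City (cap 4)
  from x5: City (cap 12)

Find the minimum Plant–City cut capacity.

Augment Plant→x1→x4→City: bottleneck 4, flow now 4.
Augment Plant→x1→x5→City: bottleneck 6, flow now 10.
Augment Plant→x2→x4→x1→x5→City: bottleneck 2, flow now 12. (uses reverse residual edge)
Augment Plant→x3→x4→x1→x5→City: bottleneck 2, flow now 14. (uses reverse residual edge)
No augmenting path remains; maximum flow = 14.
By max-flow min-cut, the minimum cut capacity equals the max flow.
In the residual graph, reachable from Plant: {Plant, x2, x3, x4}.
Min-cut edges: Plant→x1 (10), x4→City (4); capacity 10 + 4 = 14.

14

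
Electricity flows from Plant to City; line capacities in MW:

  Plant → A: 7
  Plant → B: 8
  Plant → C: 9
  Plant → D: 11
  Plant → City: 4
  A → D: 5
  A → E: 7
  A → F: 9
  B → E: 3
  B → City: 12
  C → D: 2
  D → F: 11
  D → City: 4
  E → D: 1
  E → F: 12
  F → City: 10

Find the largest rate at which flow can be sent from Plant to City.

Augment Plant→City: bottleneck 4, flow now 4.
Augment Plant→B→City: bottleneck 8, flow now 12.
Augment Plant→D→City: bottleneck 4, flow now 16.
Augment Plant→A→F→City: bottleneck 7, flow now 23.
Augment Plant→D→F→City: bottleneck 3, flow now 26.
No augmenting path remains; maximum flow = 26.
In the residual graph, reachable from Plant: {Plant, A, C, D, E, F}.
Min-cut edges: Plant→B (8), Plant→City (4), D→City (4), F→City (10); capacity 8 + 4 + 4 + 10 = 26.
This cut is saturated, so no flow can exceed 26.

26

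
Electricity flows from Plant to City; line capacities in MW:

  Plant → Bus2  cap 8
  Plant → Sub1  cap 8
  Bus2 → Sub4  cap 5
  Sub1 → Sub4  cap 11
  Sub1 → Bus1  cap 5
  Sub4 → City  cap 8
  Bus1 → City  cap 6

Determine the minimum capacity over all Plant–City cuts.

13

Augment Plant→Bus2→Sub4→City: bottleneck 5, flow now 5.
Augment Plant→Sub1→Sub4→City: bottleneck 3, flow now 8.
Augment Plant→Sub1→Bus1→City: bottleneck 5, flow now 13.
No augmenting path remains; maximum flow = 13.
By max-flow min-cut, the minimum cut capacity equals the max flow.
In the residual graph, reachable from Plant: {Plant, Bus2}.
Min-cut edges: Plant→Sub1 (8), Bus2→Sub4 (5); capacity 8 + 5 = 13.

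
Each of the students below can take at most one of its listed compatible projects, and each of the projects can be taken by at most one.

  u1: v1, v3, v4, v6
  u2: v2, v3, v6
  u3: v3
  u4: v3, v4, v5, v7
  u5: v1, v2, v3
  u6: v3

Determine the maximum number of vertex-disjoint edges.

Unit-capacity flow: source→left, listed edges, right→sink; max matching = max flow.
Augmenting path u1→v1 (+1); matched 1.
Augmenting path u2→v2 (+1); matched 2.
Augmenting path u3→v3 (+1); matched 3.
Augmenting path u4→v4 (+1); matched 4.
Augmenting path u5→v1→u1→v6 (+1); matched 5.
No augmenting path remains; maximum matching = 5.
König certificate: {u1, u2, u4, u5, v3} is a vertex cover of size 5 (every listed pair touches it), so no matching can be larger.

5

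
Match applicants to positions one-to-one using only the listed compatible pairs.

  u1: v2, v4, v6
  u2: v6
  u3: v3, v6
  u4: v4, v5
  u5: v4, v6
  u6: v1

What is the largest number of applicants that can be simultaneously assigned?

Unit-capacity flow: source→left, listed edges, right→sink; max matching = max flow.
Augmenting path u1→v2 (+1); matched 1.
Augmenting path u2→v6 (+1); matched 2.
Augmenting path u3→v3 (+1); matched 3.
Augmenting path u4→v4 (+1); matched 4.
Augmenting path u6→v1 (+1); matched 5.
Augmenting path u5→v4→u4→v5 (+1); matched 6.
No augmenting path remains; maximum matching = 6.
König certificate: {u1, u2, u3, u4, u5, u6} is a vertex cover of size 6 (every listed pair touches it), so no matching can be larger.

6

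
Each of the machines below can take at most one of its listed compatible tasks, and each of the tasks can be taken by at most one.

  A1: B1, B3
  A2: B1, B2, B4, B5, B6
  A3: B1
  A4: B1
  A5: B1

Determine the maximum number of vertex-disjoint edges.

Unit-capacity flow: source→left, listed edges, right→sink; max matching = max flow.
Augmenting path A1→B1 (+1); matched 1.
Augmenting path A2→B2 (+1); matched 2.
Augmenting path A3→B1→A1→B3 (+1); matched 3.
No augmenting path remains; maximum matching = 3.
König certificate: {A1, A2, B1} is a vertex cover of size 3 (every listed pair touches it), so no matching can be larger.

3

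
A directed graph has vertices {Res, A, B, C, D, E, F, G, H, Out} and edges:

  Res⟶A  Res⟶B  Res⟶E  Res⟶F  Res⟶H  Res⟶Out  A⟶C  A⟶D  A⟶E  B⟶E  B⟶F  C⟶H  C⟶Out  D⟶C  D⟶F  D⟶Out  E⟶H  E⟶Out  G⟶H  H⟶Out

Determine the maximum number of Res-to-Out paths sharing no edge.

4

Assign every edge capacity 1; by Menger, the answer equals the max flow.
Path Res→Out (+1); total 1.
Path Res→E→Out (+1); total 2.
Path Res→H→Out (+1); total 3.
Path Res→A→C→Out (+1); total 4.
No residual Res→Out path; max flow = 4.
Certifying cut of size 4: {E→Out, H→Out, Res→A, Res→Out}.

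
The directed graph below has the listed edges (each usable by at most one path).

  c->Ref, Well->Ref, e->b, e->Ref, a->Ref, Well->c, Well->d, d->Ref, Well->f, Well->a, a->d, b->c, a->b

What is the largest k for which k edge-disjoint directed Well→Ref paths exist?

4

Assign every edge capacity 1; by Menger, the answer equals the max flow.
Path Well→Ref (+1); total 1.
Path Well→a→Ref (+1); total 2.
Path Well→c→Ref (+1); total 3.
Path Well→d→Ref (+1); total 4.
No residual Well→Ref path; max flow = 4.
Certifying cut of size 4: {Well→Ref, Well→a, Well→c, Well→d}.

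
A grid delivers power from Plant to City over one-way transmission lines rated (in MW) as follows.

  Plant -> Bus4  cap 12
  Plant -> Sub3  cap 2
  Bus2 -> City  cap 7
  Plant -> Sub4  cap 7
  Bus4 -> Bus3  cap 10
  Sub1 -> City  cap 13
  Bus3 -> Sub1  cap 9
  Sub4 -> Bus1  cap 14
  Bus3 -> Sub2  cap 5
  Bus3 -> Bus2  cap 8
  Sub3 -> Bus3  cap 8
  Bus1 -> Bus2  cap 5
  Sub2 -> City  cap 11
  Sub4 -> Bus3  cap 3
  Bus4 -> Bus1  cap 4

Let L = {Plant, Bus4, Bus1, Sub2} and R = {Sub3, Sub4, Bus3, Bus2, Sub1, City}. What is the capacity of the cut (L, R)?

Edges leaving {Plant, Bus4, Bus1, Sub2}: Plant→Sub3 (2), Plant→Sub4 (7), Bus4→Bus3 (10), Bus1→Bus2 (5), Sub2→City (11).
Cut capacity = 2 + 7 + 10 + 5 + 11 = 35.

35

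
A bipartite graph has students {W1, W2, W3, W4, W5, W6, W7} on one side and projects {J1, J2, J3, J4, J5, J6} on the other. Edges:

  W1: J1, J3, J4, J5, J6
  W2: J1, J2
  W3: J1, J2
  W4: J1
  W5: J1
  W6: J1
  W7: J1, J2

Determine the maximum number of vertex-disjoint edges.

3

Unit-capacity flow: source→left, listed edges, right→sink; max matching = max flow.
Augmenting path W1→J1 (+1); matched 1.
Augmenting path W2→J2 (+1); matched 2.
Augmenting path W3→J1→W1→J3 (+1); matched 3.
No augmenting path remains; maximum matching = 3.
König certificate: {W1, J1, J2} is a vertex cover of size 3 (every listed pair touches it), so no matching can be larger.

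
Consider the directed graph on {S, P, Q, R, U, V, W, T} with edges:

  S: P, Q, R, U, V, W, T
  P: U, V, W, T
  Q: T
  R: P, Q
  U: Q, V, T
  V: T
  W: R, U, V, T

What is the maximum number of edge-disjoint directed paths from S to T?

6

Assign every edge capacity 1; by Menger, the answer equals the max flow.
Path S→T (+1); total 1.
Path S→P→T (+1); total 2.
Path S→Q→T (+1); total 3.
Path S→U→T (+1); total 4.
Path S→V→T (+1); total 5.
Path S→W→T (+1); total 6.
No residual S→T path; max flow = 6.
Certifying cut of size 6: {P→T, Q→T, S→T, U→T, V→T, W→T}.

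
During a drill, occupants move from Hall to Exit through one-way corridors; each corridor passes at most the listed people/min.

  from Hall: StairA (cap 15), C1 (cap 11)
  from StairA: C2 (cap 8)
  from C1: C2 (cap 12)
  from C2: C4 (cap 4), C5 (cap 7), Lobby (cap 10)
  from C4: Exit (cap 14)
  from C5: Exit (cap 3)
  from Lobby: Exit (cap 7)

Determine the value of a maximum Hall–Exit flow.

14

Augment Hall→StairA→C2→C4→Exit: bottleneck 4, flow now 4.
Augment Hall→StairA→C2→C5→Exit: bottleneck 3, flow now 7.
Augment Hall→StairA→C2→Lobby→Exit: bottleneck 1, flow now 8.
Augment Hall→C1→C2→Lobby→Exit: bottleneck 6, flow now 14.
No augmenting path remains; maximum flow = 14.
In the residual graph, reachable from Hall: {Hall, StairA, C1, C2, C5, Lobby}.
Min-cut edges: C2→C4 (4), C5→Exit (3), Lobby→Exit (7); capacity 4 + 3 + 7 = 14.
This cut is saturated, so no flow can exceed 14.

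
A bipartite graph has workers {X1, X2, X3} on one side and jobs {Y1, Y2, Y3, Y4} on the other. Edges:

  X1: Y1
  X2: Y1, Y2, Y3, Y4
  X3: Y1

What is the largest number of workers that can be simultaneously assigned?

Unit-capacity flow: source→left, listed edges, right→sink; max matching = max flow.
Augmenting path X1→Y1 (+1); matched 1.
Augmenting path X2→Y2 (+1); matched 2.
No augmenting path remains; maximum matching = 2.
König certificate: {X2, Y1} is a vertex cover of size 2 (every listed pair touches it), so no matching can be larger.

2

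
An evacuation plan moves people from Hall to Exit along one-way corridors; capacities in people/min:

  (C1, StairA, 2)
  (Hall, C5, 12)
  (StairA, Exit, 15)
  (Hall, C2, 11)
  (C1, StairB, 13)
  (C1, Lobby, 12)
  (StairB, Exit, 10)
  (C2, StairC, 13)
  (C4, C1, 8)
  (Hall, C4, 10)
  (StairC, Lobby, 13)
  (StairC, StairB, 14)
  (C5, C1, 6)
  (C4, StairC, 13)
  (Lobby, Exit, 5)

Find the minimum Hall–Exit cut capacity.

Augment Hall→C4→StairC→Lobby→Exit: bottleneck 5, flow now 5.
Augment Hall→C4→StairC→StairB→Exit: bottleneck 5, flow now 10.
Augment Hall→C2→StairC→StairB→Exit: bottleneck 5, flow now 15.
Augment Hall→C5→C1→StairA→Exit: bottleneck 2, flow now 17.
No augmenting path remains; maximum flow = 17.
By max-flow min-cut, the minimum cut capacity equals the max flow.
In the residual graph, reachable from Hall: {Hall, C4, C2, C5, StairC, C1, Lobby, StairB}.
Min-cut edges: C1→StairA (2), Lobby→Exit (5), StairB→Exit (10); capacity 2 + 5 + 10 = 17.

17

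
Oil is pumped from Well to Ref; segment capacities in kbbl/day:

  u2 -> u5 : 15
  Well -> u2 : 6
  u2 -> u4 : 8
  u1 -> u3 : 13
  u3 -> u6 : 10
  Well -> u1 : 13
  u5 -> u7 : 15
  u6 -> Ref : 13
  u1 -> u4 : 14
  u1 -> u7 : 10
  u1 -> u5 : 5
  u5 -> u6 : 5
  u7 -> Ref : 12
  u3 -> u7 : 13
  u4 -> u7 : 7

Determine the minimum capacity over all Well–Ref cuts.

19

Augment Well→u1→u7→Ref: bottleneck 10, flow now 10.
Augment Well→u1→u3→u6→Ref: bottleneck 3, flow now 13.
Augment Well→u2→u4→u7→Ref: bottleneck 2, flow now 15.
Augment Well→u2→u5→u6→Ref: bottleneck 4, flow now 19.
No augmenting path remains; maximum flow = 19.
By max-flow min-cut, the minimum cut capacity equals the max flow.
In the residual graph, reachable from Well: {Well}.
Min-cut edges: Well→u1 (13), Well→u2 (6); capacity 13 + 6 = 19.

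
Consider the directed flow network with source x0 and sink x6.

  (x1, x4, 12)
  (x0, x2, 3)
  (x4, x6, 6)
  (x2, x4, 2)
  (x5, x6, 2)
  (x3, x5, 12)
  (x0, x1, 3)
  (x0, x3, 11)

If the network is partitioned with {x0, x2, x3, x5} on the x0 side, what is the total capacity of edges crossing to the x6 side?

7

Edges leaving {x0, x2, x3, x5}: x0→x1 (3), x2→x4 (2), x5→x6 (2).
Cut capacity = 3 + 2 + 2 = 7.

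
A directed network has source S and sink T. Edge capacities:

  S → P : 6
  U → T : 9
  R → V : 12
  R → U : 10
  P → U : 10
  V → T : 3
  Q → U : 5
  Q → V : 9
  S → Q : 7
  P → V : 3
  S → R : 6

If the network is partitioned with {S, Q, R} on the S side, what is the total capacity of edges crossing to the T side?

42

Edges leaving {S, Q, R}: S→P (6), Q→U (5), Q→V (9), R→U (10), R→V (12).
Cut capacity = 6 + 5 + 9 + 10 + 12 = 42.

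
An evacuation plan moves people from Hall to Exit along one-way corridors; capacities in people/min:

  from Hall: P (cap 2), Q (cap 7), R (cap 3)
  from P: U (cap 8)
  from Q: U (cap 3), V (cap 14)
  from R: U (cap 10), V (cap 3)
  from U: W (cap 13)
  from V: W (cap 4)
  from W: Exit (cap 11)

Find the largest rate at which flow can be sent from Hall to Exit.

11

Augment Hall→P→U→W→Exit: bottleneck 2, flow now 2.
Augment Hall→Q→U→W→Exit: bottleneck 3, flow now 5.
Augment Hall→Q→V→W→Exit: bottleneck 4, flow now 9.
Augment Hall→R→U→W→Exit: bottleneck 2, flow now 11.
No augmenting path remains; maximum flow = 11.
In the residual graph, reachable from Hall: {Hall, P, Q, R, U, V, W}.
Min-cut edges: W→Exit (11); capacity 11 = 11.
This cut is saturated, so no flow can exceed 11.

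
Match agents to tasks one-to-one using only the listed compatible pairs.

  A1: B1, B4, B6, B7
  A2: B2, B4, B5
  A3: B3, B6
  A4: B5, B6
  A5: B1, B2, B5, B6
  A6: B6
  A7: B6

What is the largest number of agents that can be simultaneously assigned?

Unit-capacity flow: source→left, listed edges, right→sink; max matching = max flow.
Augmenting path A1→B1 (+1); matched 1.
Augmenting path A2→B2 (+1); matched 2.
Augmenting path A3→B3 (+1); matched 3.
Augmenting path A4→B5 (+1); matched 4.
Augmenting path A5→B6 (+1); matched 5.
Augmenting path A6→B6→A5→B1→A1→B4 (+1); matched 6.
No augmenting path remains; maximum matching = 6.
König certificate: {A1, A2, A3, A4, A5, B6} is a vertex cover of size 6 (every listed pair touches it), so no matching can be larger.

6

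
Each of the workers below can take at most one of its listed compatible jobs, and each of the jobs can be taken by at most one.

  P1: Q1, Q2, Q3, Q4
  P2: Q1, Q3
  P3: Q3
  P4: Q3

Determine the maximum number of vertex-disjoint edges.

Unit-capacity flow: source→left, listed edges, right→sink; max matching = max flow.
Augmenting path P1→Q1 (+1); matched 1.
Augmenting path P2→Q3 (+1); matched 2.
Augmenting path P3→Q3→P2→Q1→P1→Q2 (+1); matched 3.
No augmenting path remains; maximum matching = 3.
König certificate: {P1, P2, Q3} is a vertex cover of size 3 (every listed pair touches it), so no matching can be larger.

3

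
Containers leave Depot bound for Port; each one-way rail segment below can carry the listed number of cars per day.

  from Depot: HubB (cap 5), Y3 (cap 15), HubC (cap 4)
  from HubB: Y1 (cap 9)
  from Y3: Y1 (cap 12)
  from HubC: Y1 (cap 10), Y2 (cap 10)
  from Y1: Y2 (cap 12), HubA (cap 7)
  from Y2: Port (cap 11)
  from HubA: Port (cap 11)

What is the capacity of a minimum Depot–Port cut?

Augment Depot→HubC→Y2→Port: bottleneck 4, flow now 4.
Augment Depot→HubB→Y1→Y2→Port: bottleneck 5, flow now 9.
Augment Depot→Y3→Y1→Y2→Port: bottleneck 2, flow now 11.
Augment Depot→Y3→Y1→HubA→Port: bottleneck 7, flow now 18.
No augmenting path remains; maximum flow = 18.
By max-flow min-cut, the minimum cut capacity equals the max flow.
In the residual graph, reachable from Depot: {Depot, HubB, Y3, HubC, Y1, Y2}.
Min-cut edges: Y1→HubA (7), Y2→Port (11); capacity 7 + 11 = 18.

18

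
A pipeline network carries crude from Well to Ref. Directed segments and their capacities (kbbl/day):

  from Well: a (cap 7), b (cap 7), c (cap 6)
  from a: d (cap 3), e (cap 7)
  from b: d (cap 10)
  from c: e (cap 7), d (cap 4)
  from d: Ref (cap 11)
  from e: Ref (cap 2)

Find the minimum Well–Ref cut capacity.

Augment Well→a→d→Ref: bottleneck 3, flow now 3.
Augment Well→a→e→Ref: bottleneck 2, flow now 5.
Augment Well→b→d→Ref: bottleneck 7, flow now 12.
Augment Well→c→d→Ref: bottleneck 1, flow now 13.
No augmenting path remains; maximum flow = 13.
By max-flow min-cut, the minimum cut capacity equals the max flow.
In the residual graph, reachable from Well: {Well, a, b, c, d, e}.
Min-cut edges: d→Ref (11), e→Ref (2); capacity 11 + 2 = 13.

13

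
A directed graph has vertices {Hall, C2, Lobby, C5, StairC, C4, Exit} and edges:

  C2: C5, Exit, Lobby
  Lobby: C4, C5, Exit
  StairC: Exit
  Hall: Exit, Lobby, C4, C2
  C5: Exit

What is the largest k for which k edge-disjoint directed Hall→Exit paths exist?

Assign every edge capacity 1; by Menger, the answer equals the max flow.
Path Hall→Exit (+1); total 1.
Path Hall→C2→Exit (+1); total 2.
Path Hall→Lobby→Exit (+1); total 3.
No residual Hall→Exit path; max flow = 3.
Certifying cut of size 3: {Hall→C2, Hall→Exit, Hall→Lobby}.

3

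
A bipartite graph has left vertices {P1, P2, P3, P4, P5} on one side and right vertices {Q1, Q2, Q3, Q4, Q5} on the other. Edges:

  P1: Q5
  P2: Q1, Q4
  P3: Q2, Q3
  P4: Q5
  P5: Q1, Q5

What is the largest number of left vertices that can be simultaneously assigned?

4

Unit-capacity flow: source→left, listed edges, right→sink; max matching = max flow.
Augmenting path P1→Q5 (+1); matched 1.
Augmenting path P2→Q1 (+1); matched 2.
Augmenting path P3→Q2 (+1); matched 3.
Augmenting path P5→Q1→P2→Q4 (+1); matched 4.
No augmenting path remains; maximum matching = 4.
König certificate: {P2, P3, P5, Q5} is a vertex cover of size 4 (every listed pair touches it), so no matching can be larger.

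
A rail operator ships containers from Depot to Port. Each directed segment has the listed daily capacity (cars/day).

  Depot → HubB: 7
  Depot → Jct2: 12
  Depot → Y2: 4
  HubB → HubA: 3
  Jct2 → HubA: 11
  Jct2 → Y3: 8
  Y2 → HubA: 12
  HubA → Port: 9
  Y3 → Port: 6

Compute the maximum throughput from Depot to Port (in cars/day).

15

Augment Depot→HubB→HubA→Port: bottleneck 3, flow now 3.
Augment Depot→Jct2→HubA→Port: bottleneck 6, flow now 9.
Augment Depot→Jct2→Y3→Port: bottleneck 6, flow now 15.
No augmenting path remains; maximum flow = 15.
In the residual graph, reachable from Depot: {Depot, HubB, Jct2, Y2, HubA, Y3}.
Min-cut edges: HubA→Port (9), Y3→Port (6); capacity 9 + 6 = 15.
This cut is saturated, so no flow can exceed 15.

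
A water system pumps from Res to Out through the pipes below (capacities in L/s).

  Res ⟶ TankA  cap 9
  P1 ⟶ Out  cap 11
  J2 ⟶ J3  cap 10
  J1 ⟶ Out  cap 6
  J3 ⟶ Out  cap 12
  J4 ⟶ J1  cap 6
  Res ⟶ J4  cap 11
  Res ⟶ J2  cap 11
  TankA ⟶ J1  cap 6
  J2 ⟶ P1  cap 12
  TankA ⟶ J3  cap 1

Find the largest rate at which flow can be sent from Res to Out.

Augment Res→TankA→J3→Out: bottleneck 1, flow now 1.
Augment Res→TankA→J1→Out: bottleneck 6, flow now 7.
Augment Res→J2→J3→Out: bottleneck 10, flow now 17.
Augment Res→J2→P1→Out: bottleneck 1, flow now 18.
No augmenting path remains; maximum flow = 18.
In the residual graph, reachable from Res: {Res, TankA, J4, J1}.
Min-cut edges: Res→J2 (11), TankA→J3 (1), J1→Out (6); capacity 11 + 1 + 6 = 18.
This cut is saturated, so no flow can exceed 18.

18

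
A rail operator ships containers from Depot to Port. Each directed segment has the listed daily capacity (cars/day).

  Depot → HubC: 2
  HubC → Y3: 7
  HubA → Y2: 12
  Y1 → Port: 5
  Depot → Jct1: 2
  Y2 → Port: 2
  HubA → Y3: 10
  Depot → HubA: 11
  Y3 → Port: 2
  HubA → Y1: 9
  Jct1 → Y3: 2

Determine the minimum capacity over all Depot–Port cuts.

Augment Depot→HubC→Y3→Port: bottleneck 2, flow now 2.
Augment Depot→HubA→Y1→Port: bottleneck 5, flow now 7.
Augment Depot→HubA→Y2→Port: bottleneck 2, flow now 9.
No augmenting path remains; maximum flow = 9.
By max-flow min-cut, the minimum cut capacity equals the max flow.
In the residual graph, reachable from Depot: {Depot, HubC, HubA, Jct1, Y3, Y1, Y2}.
Min-cut edges: Y3→Port (2), Y1→Port (5), Y2→Port (2); capacity 2 + 5 + 2 = 9.

9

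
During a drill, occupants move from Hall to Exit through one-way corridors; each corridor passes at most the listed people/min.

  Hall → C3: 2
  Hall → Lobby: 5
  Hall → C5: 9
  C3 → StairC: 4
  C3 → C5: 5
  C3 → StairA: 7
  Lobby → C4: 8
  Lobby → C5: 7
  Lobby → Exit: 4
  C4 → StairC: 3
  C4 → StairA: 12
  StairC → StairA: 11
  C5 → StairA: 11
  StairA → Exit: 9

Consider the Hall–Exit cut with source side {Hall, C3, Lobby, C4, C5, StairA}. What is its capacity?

20

Edges leaving {Hall, C3, Lobby, C4, C5, StairA}: C3→StairC (4), Lobby→Exit (4), C4→StairC (3), StairA→Exit (9).
Cut capacity = 4 + 4 + 3 + 9 = 20.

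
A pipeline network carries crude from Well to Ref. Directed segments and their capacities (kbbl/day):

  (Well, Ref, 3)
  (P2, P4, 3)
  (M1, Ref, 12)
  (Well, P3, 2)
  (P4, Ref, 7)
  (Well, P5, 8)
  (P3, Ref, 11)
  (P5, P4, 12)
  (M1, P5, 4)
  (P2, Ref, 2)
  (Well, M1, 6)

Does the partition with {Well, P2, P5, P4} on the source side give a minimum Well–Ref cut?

No — its capacity is 20, but the minimum cut has capacity 18.

Given cut capacity: 2 + 6 + 3 + 2 + 7 = 20.
Augment Well→Ref: bottleneck 3, flow now 3.
Augment Well→P3→Ref: bottleneck 2, flow now 5.
Augment Well→M1→Ref: bottleneck 6, flow now 11.
Augment Well→P5→P4→Ref: bottleneck 7, flow now 18.
No augmenting path remains; maximum flow = 18.
In the residual graph, reachable from Well: {Well, P5, P4}.
Min-cut edges: Well→P3 (2), Well→M1 (6), Well→Ref (3), P4→Ref (7); capacity 2 + 6 + 3 + 7 = 18.
Cut capacity 20 exceeds the max flow 18, so it is not minimum.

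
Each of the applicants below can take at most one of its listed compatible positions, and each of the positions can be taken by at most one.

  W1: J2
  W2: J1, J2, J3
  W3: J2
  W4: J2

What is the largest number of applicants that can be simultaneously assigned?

Unit-capacity flow: source→left, listed edges, right→sink; max matching = max flow.
Augmenting path W1→J2 (+1); matched 1.
Augmenting path W2→J1 (+1); matched 2.
No augmenting path remains; maximum matching = 2.
König certificate: {W2, J2} is a vertex cover of size 2 (every listed pair touches it), so no matching can be larger.

2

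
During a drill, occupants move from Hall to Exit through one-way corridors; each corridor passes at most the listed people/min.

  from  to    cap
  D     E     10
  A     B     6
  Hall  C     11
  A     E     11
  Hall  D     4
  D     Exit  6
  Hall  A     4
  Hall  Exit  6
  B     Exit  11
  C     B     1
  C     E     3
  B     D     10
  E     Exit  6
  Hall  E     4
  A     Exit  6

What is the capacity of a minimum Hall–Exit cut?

21

Augment Hall→Exit: bottleneck 6, flow now 6.
Augment Hall→A→Exit: bottleneck 4, flow now 10.
Augment Hall→D→Exit: bottleneck 4, flow now 14.
Augment Hall→E→Exit: bottleneck 4, flow now 18.
Augment Hall→C→B→Exit: bottleneck 1, flow now 19.
Augment Hall→C→E→Exit: bottleneck 2, flow now 21.
No augmenting path remains; maximum flow = 21.
By max-flow min-cut, the minimum cut capacity equals the max flow.
In the residual graph, reachable from Hall: {Hall, C, E}.
Min-cut edges: Hall→A (4), Hall→D (4), Hall→Exit (6), C→B (1), E→Exit (6); capacity 4 + 4 + 6 + 1 + 6 = 21.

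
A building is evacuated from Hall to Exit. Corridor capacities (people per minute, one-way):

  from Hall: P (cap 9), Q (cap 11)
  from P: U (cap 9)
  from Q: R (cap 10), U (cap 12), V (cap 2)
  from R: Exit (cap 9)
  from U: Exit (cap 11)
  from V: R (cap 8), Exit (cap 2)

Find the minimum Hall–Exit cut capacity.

20

Augment Hall→P→U→Exit: bottleneck 9, flow now 9.
Augment Hall→Q→R→Exit: bottleneck 9, flow now 18.
Augment Hall→Q→U→Exit: bottleneck 2, flow now 20.
No augmenting path remains; maximum flow = 20.
By max-flow min-cut, the minimum cut capacity equals the max flow.
In the residual graph, reachable from Hall: {Hall}.
Min-cut edges: Hall→P (9), Hall→Q (11); capacity 9 + 11 = 20.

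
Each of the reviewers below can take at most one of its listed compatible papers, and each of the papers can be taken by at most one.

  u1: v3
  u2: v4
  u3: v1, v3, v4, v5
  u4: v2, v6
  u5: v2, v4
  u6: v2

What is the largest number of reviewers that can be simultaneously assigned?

5

Unit-capacity flow: source→left, listed edges, right→sink; max matching = max flow.
Augmenting path u1→v3 (+1); matched 1.
Augmenting path u2→v4 (+1); matched 2.
Augmenting path u3→v1 (+1); matched 3.
Augmenting path u4→v2 (+1); matched 4.
Augmenting path u5→v2→u4→v6 (+1); matched 5.
No augmenting path remains; maximum matching = 5.
König certificate: {u1, u3, u4, v2, v4} is a vertex cover of size 5 (every listed pair touches it), so no matching can be larger.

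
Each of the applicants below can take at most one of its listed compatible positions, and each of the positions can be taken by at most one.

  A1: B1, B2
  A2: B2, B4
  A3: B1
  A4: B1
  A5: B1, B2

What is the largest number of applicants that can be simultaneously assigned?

Unit-capacity flow: source→left, listed edges, right→sink; max matching = max flow.
Augmenting path A1→B1 (+1); matched 1.
Augmenting path A2→B2 (+1); matched 2.
Augmenting path A5→B2→A2→B4 (+1); matched 3.
No augmenting path remains; maximum matching = 3.
König certificate: {A2, B1, B2} is a vertex cover of size 3 (every listed pair touches it), so no matching can be larger.

3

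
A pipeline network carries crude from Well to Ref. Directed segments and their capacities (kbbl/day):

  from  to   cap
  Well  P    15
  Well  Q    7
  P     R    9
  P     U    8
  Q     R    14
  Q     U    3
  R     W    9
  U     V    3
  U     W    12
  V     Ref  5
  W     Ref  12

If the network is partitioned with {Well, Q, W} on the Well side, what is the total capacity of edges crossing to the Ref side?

44

Edges leaving {Well, Q, W}: Well→P (15), Q→R (14), Q→U (3), W→Ref (12).
Cut capacity = 15 + 14 + 3 + 12 = 44.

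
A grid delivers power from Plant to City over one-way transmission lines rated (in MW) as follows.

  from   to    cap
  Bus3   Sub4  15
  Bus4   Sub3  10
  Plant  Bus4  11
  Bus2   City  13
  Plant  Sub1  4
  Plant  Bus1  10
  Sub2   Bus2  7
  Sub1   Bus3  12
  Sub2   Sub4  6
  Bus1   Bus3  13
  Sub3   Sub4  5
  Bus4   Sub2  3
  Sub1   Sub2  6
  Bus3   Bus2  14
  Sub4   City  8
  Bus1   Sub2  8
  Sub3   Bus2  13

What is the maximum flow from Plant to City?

21

Augment Plant→Bus1→Sub2→Sub4→City: bottleneck 6, flow now 6.
Augment Plant→Bus1→Sub2→Bus2→City: bottleneck 2, flow now 8.
Augment Plant→Bus1→Bus3→Sub4→City: bottleneck 2, flow now 10.
Augment Plant→Sub1→Sub2→Bus2→City: bottleneck 4, flow now 14.
Augment Plant→Bus4→Sub2→Bus2→City: bottleneck 1, flow now 15.
Augment Plant→Bus4→Sub3→Bus2→City: bottleneck 6, flow now 21.
No augmenting path remains; maximum flow = 21.
In the residual graph, reachable from Plant: {Plant, Bus1, Sub1, Bus4, Sub2, Sub3, Bus3, Sub4, Bus2}.
Min-cut edges: Sub4→City (8), Bus2→City (13); capacity 8 + 13 = 21.
This cut is saturated, so no flow can exceed 21.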